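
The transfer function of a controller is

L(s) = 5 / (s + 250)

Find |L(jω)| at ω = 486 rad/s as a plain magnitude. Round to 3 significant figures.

Substitute s = j486:
Numerator: 5 = 5 + j0
Denominator: (j486) + 250 = 250 + j486
|N| = √(5² + 0²) ≈ 5, ∠N ≈ 0.00°
|D| = √(250² + 486²) ≈ 546.53, ∠D ≈ 62.78°
|L| = 5 / 546.53 ≈ 0.0091486

0.00915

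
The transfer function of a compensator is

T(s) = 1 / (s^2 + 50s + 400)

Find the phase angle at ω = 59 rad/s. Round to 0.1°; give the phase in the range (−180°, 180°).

Substitute s = j59:
Numerator: 1 = 1 + j0
Denominator: (j59)^2 + 50(j59) + 400 = -3081 + j2950
|N| = √(1² + 0²) ≈ 1, ∠N ≈ 0.00°
|D| = √(3081² + 2950²) ≈ 4265.6, ∠D ≈ 136.24°
∠T = 0.00° − 136.24° = -136.24°

-136.2°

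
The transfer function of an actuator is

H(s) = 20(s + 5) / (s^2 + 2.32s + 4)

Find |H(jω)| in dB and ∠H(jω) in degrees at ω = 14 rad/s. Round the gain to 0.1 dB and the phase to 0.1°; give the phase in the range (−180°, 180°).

3.7 dB, -100.1°

At s = jω = j14:
zero (s+5): 5 + j14 → |·| = √(5²+14²) = √221 ≈ 14.866, ∠ = arctan(14/5) ≈ 70.35°
quadratic: (j14)² + 2.32·j14 + 4 = -192 + j32.48 → |·| ≈ 194.73, ∠ ≈ 170.40°
|H| = 20 · 14.866 / 194.73 ≈ 1.5268
Gain = 20 log₁₀(1.5268) ≈ 3.68 dB
∠H = 70.35° − 170.40° = -100.05°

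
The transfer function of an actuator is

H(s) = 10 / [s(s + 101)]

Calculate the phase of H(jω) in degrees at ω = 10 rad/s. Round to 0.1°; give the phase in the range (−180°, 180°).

-95.7°

At s = jω = j10:
pole (s+101): 101 + j10 → |·| = √(101²+10²) = √10301 ≈ 101.49, ∠ = arctan(10/101) ≈ 5.65°
pole at origin: |s| = 10, ∠ = 90.00° (in denominator)
∠H = 0.00° − 95.65° = -95.65°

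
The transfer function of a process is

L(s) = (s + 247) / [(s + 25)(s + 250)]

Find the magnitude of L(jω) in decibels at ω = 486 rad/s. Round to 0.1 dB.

-53.8 dB

At s = jω = j486:
zero (s+247): 247 + j486 → |·| = √(247²+486²) = √297205 ≈ 545.17, ∠ = arctan(486/247) ≈ 63.06°
pole (s+25): 25 + j486 → |·| = √(25²+486²) = √236821 ≈ 486.64, ∠ = arctan(486/25) ≈ 87.06°
pole (s+250): 250 + j486 → |·| = √(250²+486²) = √298696 ≈ 546.53, ∠ = arctan(486/250) ≈ 62.78°
|L| = 1 · 545.17 / 2.6596e+05 ≈ 0.0020498
Gain = 20 log₁₀(0.0020498) ≈ -53.77 dB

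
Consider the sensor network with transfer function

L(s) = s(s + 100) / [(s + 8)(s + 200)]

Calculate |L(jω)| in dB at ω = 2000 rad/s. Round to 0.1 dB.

At s = jω = j2000:
zero (s+100): 100 + j2000 → |·| = √(100²+2000²) = √4010000 ≈ 2002.5, ∠ = arctan(2000/100) ≈ 87.14°
zero at origin: s = j2000 → |·| = 2000, ∠ = 90.00°
pole (s+8): 8 + j2000 → |·| = √(8²+2000²) = √4000064 ≈ 2000, ∠ = arctan(2000/8) ≈ 89.77°
pole (s+200): 200 + j2000 → |·| = √(200²+2000²) = √4040000 ≈ 2010, ∠ = arctan(2000/200) ≈ 84.29°
|L| = 1 · 4.005e+06 / 4.02e+06 ≈ 0.99627
Gain = 20 log₁₀(0.99627) ≈ -0.03 dB

-0.0 dB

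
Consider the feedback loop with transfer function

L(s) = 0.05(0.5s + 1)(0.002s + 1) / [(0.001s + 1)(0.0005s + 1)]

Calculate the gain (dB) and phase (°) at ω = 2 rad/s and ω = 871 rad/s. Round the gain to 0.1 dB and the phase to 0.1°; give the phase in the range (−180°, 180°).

ω = 2: -23.0 dB, 45.1°; ω = 871: 29.6 dB, 85.4°

At ω = 2 rad/s:
zero (1 + j2·0.5) = 1 + j1 → |·| ≈ 1.4142, ∠ ≈ 45.00°
zero (1 + j2·0.002) = 1 + j0.004 → |·| ≈ 1, ∠ ≈ 0.23°
pole (1 + j2·0.001) = 1 + j0.002 → |·| ≈ 1, ∠ ≈ 0.11°
pole (1 + j2·0.0005) = 1 + j0.001 → |·| ≈ 1, ∠ ≈ 0.06°
|L| = 0.05 · 1.4142 · 1 / (1 · 1) ≈ 0.07071
Gain = 20 log₁₀(0.07071) ≈ -23.01 dB
∠L = (45.00° + 0.23°) − (0.11° + 0.06°) = 45.06°

At ω = 871 rad/s:
zero (1 + j871·0.5) = 1 + j435.5 → |·| ≈ 435.5, ∠ ≈ 89.87°
zero (1 + j871·0.002) = 1 + j1.742 → |·| ≈ 2.0086, ∠ ≈ 60.14°
pole (1 + j871·0.001) = 1 + j0.871 → |·| ≈ 1.3261, ∠ ≈ 41.06°
pole (1 + j871·0.0005) = 1 + j0.4355 → |·| ≈ 1.0907, ∠ ≈ 23.53°
|L| = 0.05 · 435.5 · 2.0086 / (1.3261 · 1.0907) ≈ 30.239
Gain = 20 log₁₀(30.239) ≈ 29.61 dB
∠L = (89.87° + 60.14°) − (41.06° + 23.53°) = 85.42°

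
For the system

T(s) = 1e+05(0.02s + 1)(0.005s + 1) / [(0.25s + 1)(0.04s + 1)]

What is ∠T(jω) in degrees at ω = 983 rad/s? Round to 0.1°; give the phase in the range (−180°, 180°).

-12.7°

At ω = 983 rad/s:
zero (1 + j983·0.02) = 1 + j19.66 → |·| ≈ 19.685, ∠ ≈ 87.09°
zero (1 + j983·0.005) = 1 + j4.915 → |·| ≈ 5.0157, ∠ ≈ 78.50°
pole (1 + j983·0.25) = 1 + j245.75 → |·| ≈ 245.75, ∠ ≈ 89.77°
pole (1 + j983·0.04) = 1 + j39.32 → |·| ≈ 39.333, ∠ ≈ 88.54°
∠T = (87.09° + 78.50°) − (89.77° + 88.54°) = -12.72°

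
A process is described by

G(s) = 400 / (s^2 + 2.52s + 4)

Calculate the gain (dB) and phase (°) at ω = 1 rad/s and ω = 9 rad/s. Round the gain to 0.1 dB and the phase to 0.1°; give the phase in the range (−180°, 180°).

At s = jω = j1:
quadratic: (j1)² + 2.52·j1 + 4 = 3 + j2.52 → |·| ≈ 3.918, ∠ ≈ 40.03°
|G| = 400 / 3.918 ≈ 102.09
Gain = 20 log₁₀(102.09) ≈ 40.18 dB
∠G = 0.00° − 40.03° = -40.03°

At s = jω = j9:
quadratic: (j9)² + 2.52·j9 + 4 = -77 + j22.68 → |·| ≈ 80.271, ∠ ≈ 163.59°
|G| = 400 / 80.271 ≈ 4.9831
Gain = 20 log₁₀(4.9831) ≈ 13.95 dB
∠G = 0.00° − 163.59° = -163.59°

ω = 1: 40.2 dB, -40.0°; ω = 9: 14.0 dB, -163.6°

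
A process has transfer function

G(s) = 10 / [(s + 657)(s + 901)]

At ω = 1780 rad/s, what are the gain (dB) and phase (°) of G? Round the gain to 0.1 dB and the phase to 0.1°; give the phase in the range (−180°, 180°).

At s = jω = j1780:
pole (s+657): 657 + j1780 → |·| = √(657²+1780²) = √3600049 ≈ 1897.4, ∠ = arctan(1780/657) ≈ 69.74°
pole (s+901): 901 + j1780 → |·| = √(901²+1780²) = √3980201 ≈ 1995, ∠ = arctan(1780/901) ≈ 63.15°
|G| = 10 / 3.7853e+06 ≈ 2.6418e-06
Gain = 20 log₁₀(2.6418e-06) ≈ -111.56 dB
∠G = 0.00° − 132.89° = -132.89°

-111.6 dB, -132.9°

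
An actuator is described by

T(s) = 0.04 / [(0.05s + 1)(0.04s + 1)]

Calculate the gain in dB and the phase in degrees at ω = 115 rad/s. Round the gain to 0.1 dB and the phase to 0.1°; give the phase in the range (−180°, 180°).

At ω = 115 rad/s:
pole (1 + j115·0.05) = 1 + j5.75 → |·| ≈ 5.8363, ∠ ≈ 80.13°
pole (1 + j115·0.04) = 1 + j4.6 → |·| ≈ 4.7074, ∠ ≈ 77.74°
|T| = 0.04 · 1 / (5.8363 · 4.7074) ≈ 0.0014559
Gain = 20 log₁₀(0.0014559) ≈ -56.74 dB
∠T = (0°) − (80.13° + 77.74°) = -157.87°

-56.7 dB, -157.9°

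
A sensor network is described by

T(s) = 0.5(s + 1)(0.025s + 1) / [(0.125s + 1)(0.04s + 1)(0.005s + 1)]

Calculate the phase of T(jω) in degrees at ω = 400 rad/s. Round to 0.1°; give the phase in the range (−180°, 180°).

At ω = 400 rad/s:
zero (1 + j400·1) = 1 + j400 → |·| ≈ 400, ∠ ≈ 89.86°
zero (1 + j400·0.025) = 1 + j10 → |·| ≈ 10.05, ∠ ≈ 84.29°
pole (1 + j400·0.125) = 1 + j50 → |·| ≈ 50.01, ∠ ≈ 88.85°
pole (1 + j400·0.04) = 1 + j16 → |·| ≈ 16.031, ∠ ≈ 86.42°
pole (1 + j400·0.005) = 1 + j2 → |·| ≈ 2.2361, ∠ ≈ 63.43°
∠T = (89.86° + 84.29°) − (88.85° + 86.42° + 63.43°) = -64.55°

-64.6°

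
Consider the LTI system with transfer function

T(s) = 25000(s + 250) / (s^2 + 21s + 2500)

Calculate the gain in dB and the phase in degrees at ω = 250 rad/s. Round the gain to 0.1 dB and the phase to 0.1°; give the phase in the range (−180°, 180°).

At s = jω = j250:
zero (s+250): 250 + j250 → |·| = √(250²+250²) = √125000 ≈ 353.55, ∠ = arctan(250/250) ≈ 45.00°
quadratic: (j250)² + 21·j250 + 2500 = -60000 + j5250 → |·| ≈ 60229, ∠ ≈ 175.00°
|T| = 25000 · 353.55 / 60229 ≈ 146.75
Gain = 20 log₁₀(146.75) ≈ 43.33 dB
∠T = 45.00° − 175.00° = -130.00°

43.3 dB, -130.0°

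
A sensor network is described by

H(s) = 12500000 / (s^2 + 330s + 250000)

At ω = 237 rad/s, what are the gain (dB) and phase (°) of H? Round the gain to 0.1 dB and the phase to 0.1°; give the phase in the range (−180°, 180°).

35.5 dB, -22.0°

At s = jω = j237:
quadratic: (j237)² + 330·j237 + 250000 = 193831 + j78210 → |·| ≈ 2.0901e+05, ∠ ≈ 21.97°
|H| = 12500000 / 2.0901e+05 ≈ 59.806
Gain = 20 log₁₀(59.806) ≈ 35.53 dB
∠H = 0.00° − 21.97° = -21.97°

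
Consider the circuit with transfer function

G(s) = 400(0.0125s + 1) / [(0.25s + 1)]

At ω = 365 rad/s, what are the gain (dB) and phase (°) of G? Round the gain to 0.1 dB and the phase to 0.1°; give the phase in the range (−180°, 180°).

At ω = 365 rad/s:
zero (1 + j365·0.0125) = 1 + j4.5625 → |·| ≈ 4.6708, ∠ ≈ 77.64°
pole (1 + j365·0.25) = 1 + j91.25 → |·| ≈ 91.255, ∠ ≈ 89.37°
|G| = 400 · 4.6708 / (91.255) ≈ 20.474
Gain = 20 log₁₀(20.474) ≈ 26.22 dB
∠G = (77.64°) − (89.37°) = -11.73°

26.2 dB, -11.7°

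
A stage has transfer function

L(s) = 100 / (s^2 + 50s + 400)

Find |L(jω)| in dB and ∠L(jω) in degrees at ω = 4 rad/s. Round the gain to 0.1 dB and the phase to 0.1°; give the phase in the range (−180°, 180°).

-12.7 dB, -27.5°

Substitute s = j4:
Numerator: 100 = 100 + j0
Denominator: (j4)^2 + 50(j4) + 400 = 384 + j200
|N| = √(100² + 0²) ≈ 100, ∠N ≈ 0.00°
|D| = √(384² + 200²) ≈ 432.96, ∠D ≈ 27.51°
|L| = 100 / 432.96 ≈ 0.23097
Gain = 20 log₁₀(0.23097) ≈ -12.73 dB
∠L = 0.00° − 27.51° = -27.51°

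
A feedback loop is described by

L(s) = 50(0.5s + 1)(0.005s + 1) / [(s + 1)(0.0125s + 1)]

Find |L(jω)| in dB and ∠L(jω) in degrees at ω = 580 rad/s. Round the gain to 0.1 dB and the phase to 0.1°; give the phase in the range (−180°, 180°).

20.4 dB, -11.3°

At ω = 580 rad/s:
zero (1 + j580·0.5) = 1 + j290 → |·| ≈ 290, ∠ ≈ 89.80°
zero (1 + j580·0.005) = 1 + j2.9 → |·| ≈ 3.0676, ∠ ≈ 70.97°
pole (1 + j580·1) = 1 + j580 → |·| ≈ 580, ∠ ≈ 89.90°
pole (1 + j580·0.0125) = 1 + j7.25 → |·| ≈ 7.3186, ∠ ≈ 82.15°
|L| = 50 · 290 · 3.0676 / (580 · 7.3186) ≈ 10.479
Gain = 20 log₁₀(10.479) ≈ 20.41 dB
∠L = (89.80° + 70.97°) − (89.90° + 82.15°) = -11.28°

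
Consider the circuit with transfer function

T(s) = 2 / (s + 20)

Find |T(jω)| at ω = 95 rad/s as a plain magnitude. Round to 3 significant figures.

Substitute s = j95:
Numerator: 2 = 2 + j0
Denominator: (j95) + 20 = 20 + j95
|N| = √(2² + 0²) ≈ 2, ∠N ≈ 0.00°
|D| = √(20² + 95²) ≈ 97.082, ∠D ≈ 78.11°
|T| = 2 / 97.082 ≈ 0.020601

0.0206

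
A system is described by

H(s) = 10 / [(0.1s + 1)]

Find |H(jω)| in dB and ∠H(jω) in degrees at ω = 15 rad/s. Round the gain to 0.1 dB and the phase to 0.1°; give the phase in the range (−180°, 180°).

At ω = 15 rad/s:
pole (1 + j15·0.1) = 1 + j1.5 → |·| ≈ 1.8028, ∠ ≈ 56.31°
|H| = 10 · 1 / (1.8028) ≈ 5.5469
Gain = 20 log₁₀(5.5469) ≈ 14.88 dB
∠H = (0°) − (56.31°) = -56.31°

14.9 dB, -56.3°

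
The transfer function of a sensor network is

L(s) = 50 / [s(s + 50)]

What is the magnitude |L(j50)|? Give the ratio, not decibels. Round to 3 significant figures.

0.0141

At s = jω = j50:
pole (s+50): 50 + j50 → |·| = √(50²+50²) = √5000 ≈ 70.711, ∠ = arctan(50/50) ≈ 45.00°
pole at origin: |s| = 50, ∠ = 90.00° (in denominator)
|L| = 50 / 3535.5 ≈ 0.014142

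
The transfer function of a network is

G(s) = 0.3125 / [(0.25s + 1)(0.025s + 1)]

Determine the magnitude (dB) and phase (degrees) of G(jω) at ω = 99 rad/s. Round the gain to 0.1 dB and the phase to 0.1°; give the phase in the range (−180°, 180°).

At ω = 99 rad/s:
pole (1 + j99·0.25) = 1 + j24.75 → |·| ≈ 24.77, ∠ ≈ 87.69°
pole (1 + j99·0.025) = 1 + j2.475 → |·| ≈ 2.6694, ∠ ≈ 68.00°
|G| = 0.3125 · 1 / (24.77 · 2.6694) ≈ 0.0047262
Gain = 20 log₁₀(0.0047262) ≈ -46.51 dB
∠G = (0°) − (87.69° + 68.00°) = -155.69°

-46.5 dB, -155.7°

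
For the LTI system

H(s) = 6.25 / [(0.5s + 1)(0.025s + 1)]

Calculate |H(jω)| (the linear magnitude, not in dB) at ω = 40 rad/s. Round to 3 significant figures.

At ω = 40 rad/s:
pole (1 + j40·0.5) = 1 + j20 → |·| ≈ 20.025, ∠ ≈ 87.14°
pole (1 + j40·0.025) = 1 + j1 → |·| ≈ 1.4142, ∠ ≈ 45.00°
|H| = 6.25 · 1 / (20.025 · 1.4142) ≈ 0.2207

0.221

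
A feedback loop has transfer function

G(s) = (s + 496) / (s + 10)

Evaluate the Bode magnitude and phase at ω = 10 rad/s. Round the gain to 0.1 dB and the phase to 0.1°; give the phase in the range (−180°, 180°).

30.9 dB, -43.8°

At s = jω = j10:
zero (s+496): 496 + j10 → |·| = √(496²+10²) = √246116 ≈ 496.1, ∠ = arctan(10/496) ≈ 1.16°
pole (s+10): 10 + j10 → |·| = √(10²+10²) = √200 ≈ 14.142, ∠ = arctan(10/10) ≈ 45.00°
|G| = 1 · 496.1 / 14.142 ≈ 35.08
Gain = 20 log₁₀(35.08) ≈ 30.90 dB
∠G = 1.16° − 45.00° = -43.84°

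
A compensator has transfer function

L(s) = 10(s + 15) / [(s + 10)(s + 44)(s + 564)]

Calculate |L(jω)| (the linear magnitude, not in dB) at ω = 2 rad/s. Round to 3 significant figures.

At s = jω = j2:
zero (s+15): 15 + j2 → |·| = √(15²+2²) = √229 ≈ 15.133, ∠ = arctan(2/15) ≈ 7.59°
pole (s+10): 10 + j2 → |·| = √(10²+2²) = √104 ≈ 10.198, ∠ = arctan(2/10) ≈ 11.31°
pole (s+44): 44 + j2 → |·| = √(44²+2²) = √1940 ≈ 44.045, ∠ = arctan(2/44) ≈ 2.60°
pole (s+564): 564 + j2 → |·| = √(564²+2²) = √318100 ≈ 564, ∠ = arctan(2/564) ≈ 0.20°
|L| = 10 · 15.133 / 2.5333e+05 ≈ 0.00059736

0.000597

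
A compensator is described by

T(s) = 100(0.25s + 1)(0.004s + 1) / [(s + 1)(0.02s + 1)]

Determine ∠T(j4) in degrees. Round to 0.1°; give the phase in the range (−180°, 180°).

At ω = 4 rad/s:
zero (1 + j4·0.25) = 1 + j1 → |·| ≈ 1.4142, ∠ ≈ 45.00°
zero (1 + j4·0.004) = 1 + j0.016 → |·| ≈ 1.0001, ∠ ≈ 0.92°
pole (1 + j4·1) = 1 + j4 → |·| ≈ 4.1231, ∠ ≈ 75.96°
pole (1 + j4·0.02) = 1 + j0.08 → |·| ≈ 1.0032, ∠ ≈ 4.57°
∠T = (45.00° + 0.92°) − (75.96° + 4.57°) = -34.61°

-34.6°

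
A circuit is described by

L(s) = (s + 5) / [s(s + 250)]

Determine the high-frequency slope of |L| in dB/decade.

-20 dB/decade

Each pole contributes −20 dB/decade at high frequency; each zero contributes +20 dB/decade.
Net: 1 zero(s) − 2 pole(s) → -20 dB/decade.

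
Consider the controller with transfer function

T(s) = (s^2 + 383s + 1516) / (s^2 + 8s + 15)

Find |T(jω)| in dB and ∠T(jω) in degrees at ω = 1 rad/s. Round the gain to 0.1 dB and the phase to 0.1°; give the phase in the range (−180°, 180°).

39.7 dB, -15.6°

Substitute s = j1:
Numerator: (j1)^2 + 383(j1) + 1516 = 1515 + j383
Denominator: (j1)^2 + 8(j1) + 15 = 14 + j8
|N| = √(1515² + 383²) ≈ 1562.7, ∠N ≈ 14.19°
|D| = √(14² + 8²) ≈ 16.125, ∠D ≈ 29.74°
|T| = 1562.7 / 16.125 ≈ 96.912
Gain = 20 log₁₀(96.912) ≈ 39.73 dB
∠T = 14.19° − 29.74° = -15.55°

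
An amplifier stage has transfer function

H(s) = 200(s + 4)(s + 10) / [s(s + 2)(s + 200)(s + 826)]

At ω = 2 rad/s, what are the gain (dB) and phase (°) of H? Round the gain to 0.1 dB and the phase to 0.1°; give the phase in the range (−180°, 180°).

-40.2 dB, -97.8°

At s = jω = j2:
zero (s+4): 4 + j2 → |·| = √(4²+2²) = √20 ≈ 4.4721, ∠ = arctan(2/4) ≈ 26.57°
zero (s+10): 10 + j2 → |·| = √(10²+2²) = √104 ≈ 10.198, ∠ = arctan(2/10) ≈ 11.31°
pole (s+2): 2 + j2 → |·| = √(2²+2²) = √8 ≈ 2.8284, ∠ = arctan(2/2) ≈ 45.00°
pole (s+200): 200 + j2 → |·| = √(200²+2²) = √40004 ≈ 200.01, ∠ = arctan(2/200) ≈ 0.57°
pole (s+826): 826 + j2 → |·| = √(826²+2²) = √682280 ≈ 826, ∠ = arctan(2/826) ≈ 0.14°
pole at origin: |s| = 2, ∠ = 90.00° (in denominator)
|H| = 200 · 45.606 / 9.3455e+05 ≈ 0.00976
Gain = 20 log₁₀(0.00976) ≈ -40.21 dB
∠H = 37.88° − 135.71° = -97.83°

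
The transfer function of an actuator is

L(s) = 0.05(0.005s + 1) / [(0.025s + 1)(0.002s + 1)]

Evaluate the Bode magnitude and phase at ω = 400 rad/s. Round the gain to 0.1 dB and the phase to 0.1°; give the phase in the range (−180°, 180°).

-41.2 dB, -59.5°

At ω = 400 rad/s:
zero (1 + j400·0.005) = 1 + j2 → |·| ≈ 2.2361, ∠ ≈ 63.43°
pole (1 + j400·0.025) = 1 + j10 → |·| ≈ 10.05, ∠ ≈ 84.29°
pole (1 + j400·0.002) = 1 + j0.8 → |·| ≈ 1.2806, ∠ ≈ 38.66°
|L| = 0.05 · 2.2361 / (10.05 · 1.2806) ≈ 0.0086872
Gain = 20 log₁₀(0.0086872) ≈ -41.22 dB
∠L = (63.43°) − (84.29° + 38.66°) = -59.52°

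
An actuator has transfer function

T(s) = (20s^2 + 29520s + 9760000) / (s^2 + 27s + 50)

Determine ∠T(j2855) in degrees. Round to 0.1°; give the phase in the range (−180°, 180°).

Substitute s = j2855:
Numerator: 20(j2855)^2 + 29520(j2855) + 9760000 = -153260500 + j84279600
Denominator: (j2855)^2 + 27(j2855) + 50 = -8150975 + j77085
|N| = √(153260500² + 84279600²) ≈ 1.7491e+08, ∠N ≈ 151.19°
|D| = √(8150975² + 77085²) ≈ 8.1513e+06, ∠D ≈ 179.46°
∠T = 151.19° − 179.46° = -28.27°

-28.3°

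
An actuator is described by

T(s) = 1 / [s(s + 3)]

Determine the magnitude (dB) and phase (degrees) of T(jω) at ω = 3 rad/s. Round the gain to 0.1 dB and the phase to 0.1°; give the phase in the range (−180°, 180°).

At s = jω = j3:
pole (s+3): 3 + j3 → |·| = √(3²+3²) = √18 ≈ 4.2426, ∠ = arctan(3/3) ≈ 45.00°
pole at origin: |s| = 3, ∠ = 90.00° (in denominator)
|T| = 1 / 12.728 ≈ 0.078567
Gain = 20 log₁₀(0.078567) ≈ -22.10 dB
∠T = 0.00° − 135.00° = -135.00°

-22.1 dB, -135.0°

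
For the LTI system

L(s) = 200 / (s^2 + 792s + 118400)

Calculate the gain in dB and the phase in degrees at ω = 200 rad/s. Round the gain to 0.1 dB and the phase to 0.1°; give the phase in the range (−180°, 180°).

-58.9 dB, -63.7°

Substitute s = j200:
Numerator: 200 = 200 + j0
Denominator: (j200)^2 + 792(j200) + 118400 = 78400 + j158400
|N| = √(200² + 0²) ≈ 200, ∠N ≈ 0.00°
|D| = √(78400² + 158400²) ≈ 1.7674e+05, ∠D ≈ 63.67°
|L| = 200 / 1.7674e+05 ≈ 0.0011316
Gain = 20 log₁₀(0.0011316) ≈ -58.93 dB
∠L = 0.00° − 63.67° = -63.67°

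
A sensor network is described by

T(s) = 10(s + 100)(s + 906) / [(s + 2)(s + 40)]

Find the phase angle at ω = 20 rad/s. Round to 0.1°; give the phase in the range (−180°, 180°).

At s = jω = j20:
zero (s+100): 100 + j20 → |·| = √(100²+20²) = √10400 ≈ 101.98, ∠ = arctan(20/100) ≈ 11.31°
zero (s+906): 906 + j20 → |·| = √(906²+20²) = √821236 ≈ 906.22, ∠ = arctan(20/906) ≈ 1.26°
pole (s+2): 2 + j20 → |·| = √(2²+20²) = √404 ≈ 20.1, ∠ = arctan(20/2) ≈ 84.29°
pole (s+40): 40 + j20 → |·| = √(40²+20²) = √2000 ≈ 44.721, ∠ = arctan(20/40) ≈ 26.57°
∠T = 12.57° − 110.86° = -98.29°

-98.3°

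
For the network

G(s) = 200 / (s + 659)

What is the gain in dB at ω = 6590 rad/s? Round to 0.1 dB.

Substitute s = j6590:
Numerator: 200 = 200 + j0
Denominator: (j6590) + 659 = 659 + j6590
|N| = √(200² + 0²) ≈ 200, ∠N ≈ 0.00°
|D| = √(659² + 6590²) ≈ 6622.9, ∠D ≈ 84.29°
|G| = 200 / 6622.9 ≈ 0.030198
Gain = 20 log₁₀(0.030198) ≈ -30.40 dB

-30.4 dB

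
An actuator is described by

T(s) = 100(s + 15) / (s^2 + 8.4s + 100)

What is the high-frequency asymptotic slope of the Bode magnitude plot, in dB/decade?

Each pole contributes −20 dB/decade at high frequency; each zero contributes +20 dB/decade.
Net: 1 zero(s) − 2 pole(s) → -20 dB/decade.

-20 dB/decade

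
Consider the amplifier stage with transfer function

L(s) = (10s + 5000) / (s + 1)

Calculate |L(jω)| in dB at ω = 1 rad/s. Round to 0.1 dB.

Substitute s = j1:
Numerator: 10(j1) + 5000 = 5000 + j10
Denominator: (j1) + 1 = 1 + j1
|N| = √(5000² + 10²) ≈ 5000, ∠N ≈ 0.11°
|D| = √(1² + 1²) ≈ 1.4142, ∠D ≈ 45.00°
|L| = 5000 / 1.4142 ≈ 3535.6
Gain = 20 log₁₀(3535.6) ≈ 70.97 dB

71.0 dB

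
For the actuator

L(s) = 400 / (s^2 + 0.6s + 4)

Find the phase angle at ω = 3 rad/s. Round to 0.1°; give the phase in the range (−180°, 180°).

At s = jω = j3:
quadratic: (j3)² + 0.6·j3 + 4 = -5 + j1.8 → |·| ≈ 5.3141, ∠ ≈ 160.20°
∠L = 0.00° − 160.20° = -160.20°

-160.2°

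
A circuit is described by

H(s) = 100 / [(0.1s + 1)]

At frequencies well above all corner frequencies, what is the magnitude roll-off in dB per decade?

Each pole contributes −20 dB/decade at high frequency; each zero contributes +20 dB/decade.
Net: 0 zero(s) − 1 pole(s) → -20 dB/decade.

-20 dB/decade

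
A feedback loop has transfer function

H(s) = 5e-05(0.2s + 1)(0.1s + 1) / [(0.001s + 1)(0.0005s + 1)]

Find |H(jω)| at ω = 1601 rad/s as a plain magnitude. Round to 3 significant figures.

1.06

At ω = 1601 rad/s:
zero (1 + j1601·0.2) = 1 + j320.2 → |·| ≈ 320.2, ∠ ≈ 89.82°
zero (1 + j1601·0.1) = 1 + j160.1 → |·| ≈ 160.1, ∠ ≈ 89.64°
pole (1 + j1601·0.001) = 1 + j1.601 → |·| ≈ 1.8876, ∠ ≈ 58.01°
pole (1 + j1601·0.0005) = 1 + j0.8005 → |·| ≈ 1.2809, ∠ ≈ 38.68°
|H| = 5e-05 · 320.2 · 160.1 / (1.8876 · 1.2809) ≈ 1.0601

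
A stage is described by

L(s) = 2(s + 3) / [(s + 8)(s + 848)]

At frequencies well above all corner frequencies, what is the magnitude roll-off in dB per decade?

Each pole contributes −20 dB/decade at high frequency; each zero contributes +20 dB/decade.
Net: 1 zero(s) − 2 pole(s) → -20 dB/decade.

-20 dB/decade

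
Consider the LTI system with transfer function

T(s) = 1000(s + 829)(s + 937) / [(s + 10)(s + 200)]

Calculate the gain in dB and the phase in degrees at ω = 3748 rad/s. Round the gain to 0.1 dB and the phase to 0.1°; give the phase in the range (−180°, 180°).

60.5 dB, -23.3°

At s = jω = j3748:
zero (s+829): 829 + j3748 → |·| = √(829²+3748²) = √14734745 ≈ 3838.6, ∠ = arctan(3748/829) ≈ 77.53°
zero (s+937): 937 + j3748 → |·| = √(937²+3748²) = √14925473 ≈ 3863.3, ∠ = arctan(3748/937) ≈ 75.96°
pole (s+10): 10 + j3748 → |·| = √(10²+3748²) = √14047604 ≈ 3748, ∠ = arctan(3748/10) ≈ 89.85°
pole (s+200): 200 + j3748 → |·| = √(200²+3748²) = √14087504 ≈ 3753.3, ∠ = arctan(3748/200) ≈ 86.95°
|T| = 1000 · 1.483e+07 / 1.4067e+07 ≈ 1054.2
Gain = 20 log₁₀(1054.2) ≈ 60.46 dB
∠T = 153.49° − 176.80° = -23.31°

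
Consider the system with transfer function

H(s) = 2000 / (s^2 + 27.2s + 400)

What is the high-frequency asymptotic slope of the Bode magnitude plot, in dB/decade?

Each pole contributes −20 dB/decade at high frequency; each zero contributes +20 dB/decade.
Net: 0 zero(s) − 2 pole(s) → -40 dB/decade.

-40 dB/decade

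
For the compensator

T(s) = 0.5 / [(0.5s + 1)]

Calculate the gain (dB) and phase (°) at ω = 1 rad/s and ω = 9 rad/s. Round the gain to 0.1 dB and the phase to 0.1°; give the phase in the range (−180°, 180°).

ω = 1: -7.0 dB, -26.6°; ω = 9: -19.3 dB, -77.5°

At ω = 1 rad/s:
pole (1 + j1·0.5) = 1 + j0.5 → |·| ≈ 1.118, ∠ ≈ 26.57°
|T| = 0.5 · 1 / (1.118) ≈ 0.44723
Gain = 20 log₁₀(0.44723) ≈ -6.99 dB
∠T = (0°) − (26.57°) = -26.57°

At ω = 9 rad/s:
pole (1 + j9·0.5) = 1 + j4.5 → |·| ≈ 4.6098, ∠ ≈ 77.47°
|T| = 0.5 · 1 / (4.6098) ≈ 0.10846
Gain = 20 log₁₀(0.10846) ≈ -19.29 dB
∠T = (0°) − (77.47°) = -77.47°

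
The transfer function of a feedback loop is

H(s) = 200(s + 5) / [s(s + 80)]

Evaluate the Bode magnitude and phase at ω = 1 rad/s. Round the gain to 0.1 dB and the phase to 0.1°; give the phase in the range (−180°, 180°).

At s = jω = j1:
zero (s+5): 5 + j1 → |·| = √(5²+1²) = √26 ≈ 5.099, ∠ = arctan(1/5) ≈ 11.31°
pole (s+80): 80 + j1 → |·| = √(80²+1²) = √6401 ≈ 80.006, ∠ = arctan(1/80) ≈ 0.72°
pole at origin: |s| = 1, ∠ = 90.00° (in denominator)
|H| = 200 · 5.099 / 80.006 ≈ 12.747
Gain = 20 log₁₀(12.747) ≈ 22.11 dB
∠H = 11.31° − 90.72° = -79.41°

22.1 dB, -79.4°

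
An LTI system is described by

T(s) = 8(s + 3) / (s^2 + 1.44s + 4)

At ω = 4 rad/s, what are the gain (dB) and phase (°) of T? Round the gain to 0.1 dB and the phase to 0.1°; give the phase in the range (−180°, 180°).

At s = jω = j4:
zero (s+3): 3 + j4 → |·| = √(3²+4²) = √25 ≈ 5, ∠ = arctan(4/3) ≈ 53.13°
quadratic: (j4)² + 1.44·j4 + 4 = -12 + j5.76 → |·| ≈ 13.311, ∠ ≈ 154.36°
|T| = 8 · 5 / 13.311 ≈ 3.005
Gain = 20 log₁₀(3.005) ≈ 9.56 dB
∠T = 53.13° − 154.36° = -101.23°

9.6 dB, -101.2°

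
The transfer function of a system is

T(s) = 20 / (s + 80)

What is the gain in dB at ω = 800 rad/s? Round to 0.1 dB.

At s = jω = j800:
pole (s+80): 80 + j800 → |·| = √(80²+800²) = √646400 ≈ 803.99, ∠ = arctan(800/80) ≈ 84.29°
|T| = 20 / 803.99 ≈ 0.024876
Gain = 20 log₁₀(0.024876) ≈ -32.08 dB

-32.1 dB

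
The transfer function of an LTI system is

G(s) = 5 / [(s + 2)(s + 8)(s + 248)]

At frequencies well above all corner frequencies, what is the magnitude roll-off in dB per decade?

-60 dB/decade

Each pole contributes −20 dB/decade at high frequency; each zero contributes +20 dB/decade.
Net: 0 zero(s) − 3 pole(s) → -60 dB/decade.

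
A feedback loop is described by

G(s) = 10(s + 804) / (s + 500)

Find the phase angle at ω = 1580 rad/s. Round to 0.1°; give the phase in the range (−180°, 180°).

-9.4°

At s = jω = j1580:
zero (s+804): 804 + j1580 → |·| = √(804²+1580²) = √3142816 ≈ 1772.8, ∠ = arctan(1580/804) ≈ 63.03°
pole (s+500): 500 + j1580 → |·| = √(500²+1580²) = √2746400 ≈ 1657.2, ∠ = arctan(1580/500) ≈ 72.44°
∠G = 63.03° − 72.44° = -9.41°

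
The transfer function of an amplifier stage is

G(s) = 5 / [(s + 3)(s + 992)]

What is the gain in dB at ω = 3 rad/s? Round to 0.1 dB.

At s = jω = j3:
pole (s+3): 3 + j3 → |·| = √(3²+3²) = √18 ≈ 4.2426, ∠ = arctan(3/3) ≈ 45.00°
pole (s+992): 992 + j3 → |·| = √(992²+3²) = √984073 ≈ 992, ∠ = arctan(3/992) ≈ 0.17°
|G| = 5 / 4208.7 ≈ 0.001188
Gain = 20 log₁₀(0.001188) ≈ -58.50 dB

-58.5 dB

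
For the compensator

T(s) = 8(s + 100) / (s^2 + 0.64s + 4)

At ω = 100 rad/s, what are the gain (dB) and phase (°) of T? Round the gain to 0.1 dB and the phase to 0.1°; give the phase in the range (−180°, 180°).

At s = jω = j100:
zero (s+100): 100 + j100 → |·| = √(100²+100²) = √20000 ≈ 141.42, ∠ = arctan(100/100) ≈ 45.00°
quadratic: (j100)² + 0.64·j100 + 4 = -9996 + j64 → |·| ≈ 9996.2, ∠ ≈ 179.63°
|T| = 8 · 141.42 / 9996.2 ≈ 0.11318
Gain = 20 log₁₀(0.11318) ≈ -18.92 dB
∠T = 45.00° − 179.63° = -134.63°

-18.9 dB, -134.6°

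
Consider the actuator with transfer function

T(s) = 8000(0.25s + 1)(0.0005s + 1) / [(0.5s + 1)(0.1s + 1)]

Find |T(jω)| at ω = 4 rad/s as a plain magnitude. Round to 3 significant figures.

4.70e+03

At ω = 4 rad/s:
zero (1 + j4·0.25) = 1 + j1 → |·| ≈ 1.4142, ∠ ≈ 45.00°
zero (1 + j4·0.0005) = 1 + j0.002 → |·| ≈ 1, ∠ ≈ 0.11°
pole (1 + j4·0.5) = 1 + j2 → |·| ≈ 2.2361, ∠ ≈ 63.43°
pole (1 + j4·0.1) = 1 + j0.4 → |·| ≈ 1.077, ∠ ≈ 21.80°
|T| = 8000 · 1.4142 · 1 / (2.2361 · 1.077) ≈ 4697.8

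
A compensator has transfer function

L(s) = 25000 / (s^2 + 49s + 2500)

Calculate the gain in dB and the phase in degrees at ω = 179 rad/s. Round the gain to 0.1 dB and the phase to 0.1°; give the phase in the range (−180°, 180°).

-1.8 dB, -163.5°

At s = jω = j179:
quadratic: (j179)² + 49·j179 + 2500 = -29541 + j8771 → |·| ≈ 30816, ∠ ≈ 163.46°
|L| = 25000 / 30816 ≈ 0.81127
Gain = 20 log₁₀(0.81127) ≈ -1.82 dB
∠L = 0.00° − 163.46° = -163.46°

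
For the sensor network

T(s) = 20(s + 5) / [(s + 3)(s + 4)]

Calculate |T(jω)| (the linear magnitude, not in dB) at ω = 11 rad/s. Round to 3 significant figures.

1.81

At s = jω = j11:
zero (s+5): 5 + j11 → |·| = √(5²+11²) = √146 ≈ 12.083, ∠ = arctan(11/5) ≈ 65.56°
pole (s+3): 3 + j11 → |·| = √(3²+11²) = √130 ≈ 11.402, ∠ = arctan(11/3) ≈ 74.74°
pole (s+4): 4 + j11 → |·| = √(4²+11²) = √137 ≈ 11.705, ∠ = arctan(11/4) ≈ 70.02°
|T| = 20 · 12.083 / 133.46 ≈ 1.8107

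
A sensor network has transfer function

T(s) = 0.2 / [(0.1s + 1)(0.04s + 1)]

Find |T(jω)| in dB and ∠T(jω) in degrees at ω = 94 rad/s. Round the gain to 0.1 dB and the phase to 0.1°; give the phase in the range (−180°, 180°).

-45.3 dB, -159.0°

At ω = 94 rad/s:
pole (1 + j94·0.1) = 1 + j9.4 → |·| ≈ 9.453, ∠ ≈ 83.93°
pole (1 + j94·0.04) = 1 + j3.76 → |·| ≈ 3.8907, ∠ ≈ 75.11°
|T| = 0.2 · 1 / (9.453 · 3.8907) ≈ 0.0054379
Gain = 20 log₁₀(0.0054379) ≈ -45.29 dB
∠T = (0°) − (83.93° + 75.11°) = -159.04°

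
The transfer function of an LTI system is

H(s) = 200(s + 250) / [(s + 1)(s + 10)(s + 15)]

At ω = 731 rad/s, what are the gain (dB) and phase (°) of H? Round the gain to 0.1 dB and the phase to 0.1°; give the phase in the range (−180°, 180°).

-68.1 dB, 163.2°

At s = jω = j731:
zero (s+250): 250 + j731 → |·| = √(250²+731²) = √596861 ≈ 772.57, ∠ = arctan(731/250) ≈ 71.12°
pole (s+1): 1 + j731 → |·| = √(1²+731²) = √534362 ≈ 731, ∠ = arctan(731/1) ≈ 89.92°
pole (s+10): 10 + j731 → |·| = √(10²+731²) = √534461 ≈ 731.07, ∠ = arctan(731/10) ≈ 89.22°
pole (s+15): 15 + j731 → |·| = √(15²+731²) = √534586 ≈ 731.15, ∠ = arctan(731/15) ≈ 88.82°
|H| = 200 · 772.57 / 3.9074e+08 ≈ 0.00039544
Gain = 20 log₁₀(0.00039544) ≈ -68.06 dB
∠H = 71.12° − 267.96° = -196.84° ≡ 163.16° (principal value)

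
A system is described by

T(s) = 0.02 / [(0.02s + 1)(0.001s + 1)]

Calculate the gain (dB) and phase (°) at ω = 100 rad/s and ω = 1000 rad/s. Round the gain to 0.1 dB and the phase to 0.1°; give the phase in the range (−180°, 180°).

At ω = 100 rad/s:
pole (1 + j100·0.02) = 1 + j2 → |·| ≈ 2.2361, ∠ ≈ 63.43°
pole (1 + j100·0.001) = 1 + j0.1 → |·| ≈ 1.005, ∠ ≈ 5.71°
|T| = 0.02 · 1 / (2.2361 · 1.005) ≈ 0.0088996
Gain = 20 log₁₀(0.0088996) ≈ -41.01 dB
∠T = (0°) − (63.43° + 5.71°) = -69.14°

At ω = 1000 rad/s:
pole (1 + j1000·0.02) = 1 + j20 → |·| ≈ 20.025, ∠ ≈ 87.14°
pole (1 + j1000·0.001) = 1 + j1 → |·| ≈ 1.4142, ∠ ≈ 45.00°
|T| = 0.02 · 1 / (20.025 · 1.4142) ≈ 0.00070623
Gain = 20 log₁₀(0.00070623) ≈ -63.02 dB
∠T = (0°) − (87.14° + 45.00°) = -132.14°

ω = 100: -41.0 dB, -69.1°; ω = 1000: -63.0 dB, -132.1°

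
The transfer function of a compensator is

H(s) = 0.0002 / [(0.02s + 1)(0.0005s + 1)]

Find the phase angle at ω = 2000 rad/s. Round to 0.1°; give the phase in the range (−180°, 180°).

At ω = 2000 rad/s:
pole (1 + j2000·0.02) = 1 + j40 → |·| ≈ 40.012, ∠ ≈ 88.57°
pole (1 + j2000·0.0005) = 1 + j1 → |·| ≈ 1.4142, ∠ ≈ 45.00°
∠H = (0°) − (88.57° + 45.00°) = -133.57°

-133.6°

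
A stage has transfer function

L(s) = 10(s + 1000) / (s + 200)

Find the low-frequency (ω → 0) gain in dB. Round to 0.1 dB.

34.0 dB

L(0) = 10·1000 / (200) = 50
20 log₁₀(50) ≈ 33.98 dB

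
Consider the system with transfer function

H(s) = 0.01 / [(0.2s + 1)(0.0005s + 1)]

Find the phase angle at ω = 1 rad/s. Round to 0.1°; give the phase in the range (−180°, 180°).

-11.3°

At ω = 1 rad/s:
pole (1 + j1·0.2) = 1 + j0.2 → |·| ≈ 1.0198, ∠ ≈ 11.31°
pole (1 + j1·0.0005) = 1 + j0.0005 → |·| ≈ 1, ∠ ≈ 0.03°
∠H = (0°) − (11.31° + 0.03°) = -11.34°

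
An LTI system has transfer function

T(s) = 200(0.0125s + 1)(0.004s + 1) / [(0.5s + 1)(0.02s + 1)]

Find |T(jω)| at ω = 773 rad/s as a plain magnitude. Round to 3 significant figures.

1.05

At ω = 773 rad/s:
zero (1 + j773·0.0125) = 1 + j9.6625 → |·| ≈ 9.7141, ∠ ≈ 84.09°
zero (1 + j773·0.004) = 1 + j3.092 → |·| ≈ 3.2497, ∠ ≈ 72.08°
pole (1 + j773·0.5) = 1 + j386.5 → |·| ≈ 386.5, ∠ ≈ 89.85°
pole (1 + j773·0.02) = 1 + j15.46 → |·| ≈ 15.492, ∠ ≈ 86.30°
|T| = 200 · 9.7141 · 3.2497 / (386.5 · 15.492) ≈ 1.0544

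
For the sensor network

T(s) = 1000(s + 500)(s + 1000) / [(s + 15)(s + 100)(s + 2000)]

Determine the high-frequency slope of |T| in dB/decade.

Each pole contributes −20 dB/decade at high frequency; each zero contributes +20 dB/decade.
Net: 2 zero(s) − 3 pole(s) → -20 dB/decade.

-20 dB/decade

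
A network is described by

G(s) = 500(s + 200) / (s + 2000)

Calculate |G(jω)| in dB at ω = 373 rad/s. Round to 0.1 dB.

At s = jω = j373:
zero (s+200): 200 + j373 → |·| = √(200²+373²) = √179129 ≈ 423.24, ∠ = arctan(373/200) ≈ 61.80°
pole (s+2000): 2000 + j373 → |·| = √(2000²+373²) = √4139129 ≈ 2034.5, ∠ = arctan(373/2000) ≈ 10.56°
|G| = 500 · 423.24 / 2034.5 ≈ 104.02
Gain = 20 log₁₀(104.02) ≈ 40.34 dB

40.3 dB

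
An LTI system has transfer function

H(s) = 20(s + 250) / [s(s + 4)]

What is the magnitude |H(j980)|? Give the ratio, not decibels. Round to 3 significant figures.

0.0211

At s = jω = j980:
zero (s+250): 250 + j980 → |·| = √(250²+980²) = √1022900 ≈ 1011.4, ∠ = arctan(980/250) ≈ 75.69°
pole (s+4): 4 + j980 → |·| = √(4²+980²) = √960416 ≈ 980.01, ∠ = arctan(980/4) ≈ 89.77°
pole at origin: |s| = 980, ∠ = 90.00° (in denominator)
|H| = 20 · 1011.4 / 9.6041e+05 ≈ 0.021062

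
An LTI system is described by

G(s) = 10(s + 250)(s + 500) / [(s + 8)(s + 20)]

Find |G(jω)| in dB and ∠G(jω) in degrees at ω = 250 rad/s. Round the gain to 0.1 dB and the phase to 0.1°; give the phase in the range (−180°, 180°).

At s = jω = j250:
zero (s+250): 250 + j250 → |·| = √(250²+250²) = √125000 ≈ 353.55, ∠ = arctan(250/250) ≈ 45.00°
zero (s+500): 500 + j250 → |·| = √(500²+250²) = √312500 ≈ 559.02, ∠ = arctan(250/500) ≈ 26.57°
pole (s+8): 8 + j250 → |·| = √(8²+250²) = √62564 ≈ 250.13, ∠ = arctan(250/8) ≈ 88.17°
pole (s+20): 20 + j250 → |·| = √(20²+250²) = √62900 ≈ 250.8, ∠ = arctan(250/20) ≈ 85.43°
|G| = 10 · 1.9764e+05 / 62733 ≈ 31.505
Gain = 20 log₁₀(31.505) ≈ 29.97 dB
∠G = 71.57° − 173.60° = -102.03°

30.0 dB, -102.0°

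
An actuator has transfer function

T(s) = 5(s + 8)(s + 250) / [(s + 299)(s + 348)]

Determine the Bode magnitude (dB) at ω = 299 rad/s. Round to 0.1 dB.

At s = jω = j299:
zero (s+8): 8 + j299 → |·| = √(8²+299²) = √89465 ≈ 299.11, ∠ = arctan(299/8) ≈ 88.47°
zero (s+250): 250 + j299 → |·| = √(250²+299²) = √151901 ≈ 389.74, ∠ = arctan(299/250) ≈ 50.10°
pole (s+299): 299 + j299 → |·| = √(299²+299²) = √178802 ≈ 422.85, ∠ = arctan(299/299) ≈ 45.00°
pole (s+348): 348 + j299 → |·| = √(348²+299²) = √210505 ≈ 458.81, ∠ = arctan(299/348) ≈ 40.67°
|T| = 5 · 1.1658e+05 / 1.9401e+05 ≈ 3.0045
Gain = 20 log₁₀(3.0045) ≈ 9.56 dB

9.6 dB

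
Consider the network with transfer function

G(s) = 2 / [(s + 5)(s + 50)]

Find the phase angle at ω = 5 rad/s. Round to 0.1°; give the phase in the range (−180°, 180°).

-50.7°

At s = jω = j5:
pole (s+5): 5 + j5 → |·| = √(5²+5²) = √50 ≈ 7.0711, ∠ = arctan(5/5) ≈ 45.00°
pole (s+50): 50 + j5 → |·| = √(50²+5²) = √2525 ≈ 50.249, ∠ = arctan(5/50) ≈ 5.71°
∠G = 0.00° − 50.71° = -50.71°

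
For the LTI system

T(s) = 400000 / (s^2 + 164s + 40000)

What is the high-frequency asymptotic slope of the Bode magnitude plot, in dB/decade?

-40 dB/decade

Each pole contributes −20 dB/decade at high frequency; each zero contributes +20 dB/decade.
Net: 0 zero(s) − 2 pole(s) → -40 dB/decade.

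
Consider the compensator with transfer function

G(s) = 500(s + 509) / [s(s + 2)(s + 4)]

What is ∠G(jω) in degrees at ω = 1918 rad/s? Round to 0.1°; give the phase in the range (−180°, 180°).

165.3°

At s = jω = j1918:
zero (s+509): 509 + j1918 → |·| = √(509²+1918²) = √3937805 ≈ 1984.4, ∠ = arctan(1918/509) ≈ 75.14°
pole (s+2): 2 + j1918 → |·| = √(2²+1918²) = √3678728 ≈ 1918, ∠ = arctan(1918/2) ≈ 89.94°
pole (s+4): 4 + j1918 → |·| = √(4²+1918²) = √3678740 ≈ 1918, ∠ = arctan(1918/4) ≈ 89.88°
pole at origin: |s| = 1918, ∠ = 90.00° (in denominator)
∠G = 75.14° − 269.82° = -194.68° ≡ 165.32° (principal value)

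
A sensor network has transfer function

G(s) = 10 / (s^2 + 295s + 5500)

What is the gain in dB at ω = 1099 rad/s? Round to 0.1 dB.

-101.9 dB

Substitute s = j1099:
Numerator: 10 = 10 + j0
Denominator: (j1099)^2 + 295(j1099) + 5500 = -1202301 + j324205
|N| = √(10² + 0²) ≈ 10, ∠N ≈ 0.00°
|D| = √(1202301² + 324205²) ≈ 1.2452e+06, ∠D ≈ 164.91°
|G| = 10 / 1.2452e+06 ≈ 8.0308e-06
Gain = 20 log₁₀(8.0308e-06) ≈ -101.90 dB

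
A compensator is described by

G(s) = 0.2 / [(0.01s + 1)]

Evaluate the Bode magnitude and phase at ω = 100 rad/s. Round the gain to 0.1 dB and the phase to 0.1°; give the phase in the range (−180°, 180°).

At ω = 100 rad/s:
pole (1 + j100·0.01) = 1 + j1 → |·| ≈ 1.4142, ∠ ≈ 45.00°
|G| = 0.2 · 1 / (1.4142) ≈ 0.14142
Gain = 20 log₁₀(0.14142) ≈ -16.99 dB
∠G = (0°) − (45.00°) = -45.00°

-17.0 dB, -45.0°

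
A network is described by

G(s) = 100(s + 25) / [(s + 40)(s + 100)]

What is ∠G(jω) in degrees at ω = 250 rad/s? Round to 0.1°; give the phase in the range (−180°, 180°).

At s = jω = j250:
zero (s+25): 25 + j250 → |·| = √(25²+250²) = √63125 ≈ 251.25, ∠ = arctan(250/25) ≈ 84.29°
pole (s+40): 40 + j250 → |·| = √(40²+250²) = √64100 ≈ 253.18, ∠ = arctan(250/40) ≈ 80.91°
pole (s+100): 100 + j250 → |·| = √(100²+250²) = √72500 ≈ 269.26, ∠ = arctan(250/100) ≈ 68.20°
∠G = 84.29° − 149.11° = -64.82°

-64.8°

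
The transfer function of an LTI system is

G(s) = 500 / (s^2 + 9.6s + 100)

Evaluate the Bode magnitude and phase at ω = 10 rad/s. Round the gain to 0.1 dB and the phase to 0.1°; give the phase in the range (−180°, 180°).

At s = jω = j10:
quadratic: (j10)² + 9.6·j10 + 100 = 0 + j96 → |·| ≈ 96, ∠ ≈ 90.00°
|G| = 500 / 96 ≈ 5.2083
Gain = 20 log₁₀(5.2083) ≈ 14.33 dB
∠G = 0.00° − 90.00° = -90.00°

14.3 dB, -90.0°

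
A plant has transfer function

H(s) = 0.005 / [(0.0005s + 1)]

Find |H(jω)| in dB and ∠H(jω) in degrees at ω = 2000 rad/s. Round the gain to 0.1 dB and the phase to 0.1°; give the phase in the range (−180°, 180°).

At ω = 2000 rad/s:
pole (1 + j2000·0.0005) = 1 + j1 → |·| ≈ 1.4142, ∠ ≈ 45.00°
|H| = 0.005 · 1 / (1.4142) ≈ 0.0035356
Gain = 20 log₁₀(0.0035356) ≈ -49.03 dB
∠H = (0°) − (45.00°) = -45.00°

-49.0 dB, -45.0°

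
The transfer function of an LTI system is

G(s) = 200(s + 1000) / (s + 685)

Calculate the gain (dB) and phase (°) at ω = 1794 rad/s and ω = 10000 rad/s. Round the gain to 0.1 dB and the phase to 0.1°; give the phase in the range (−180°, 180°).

ω = 1794: 46.6 dB, -8.2°; ω = 10000: 46.0 dB, -1.8°

At s = jω = j1794:
zero (s+1000): 1000 + j1794 → |·| = √(1000²+1794²) = √4218436 ≈ 2053.9, ∠ = arctan(1794/1000) ≈ 60.86°
pole (s+685): 685 + j1794 → |·| = √(685²+1794²) = √3687661 ≈ 1920.3, ∠ = arctan(1794/685) ≈ 69.10°
|G| = 200 · 2053.9 / 1920.3 ≈ 213.91
Gain = 20 log₁₀(213.91) ≈ 46.60 dB
∠G = 60.86° − 69.10° = -8.24°

At s = jω = j10000:
zero (s+1000): 1000 + j10000 → |·| = √(1000²+10000²) = √101000000 ≈ 10050, ∠ = arctan(10000/1000) ≈ 84.29°
pole (s+685): 685 + j10000 → |·| = √(685²+10000²) = √100469225 ≈ 10023, ∠ = arctan(10000/685) ≈ 86.08°
|G| = 200 · 10050 / 10023 ≈ 200.54
Gain = 20 log₁₀(200.54) ≈ 46.04 dB
∠G = 84.29° − 86.08° = -1.79°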